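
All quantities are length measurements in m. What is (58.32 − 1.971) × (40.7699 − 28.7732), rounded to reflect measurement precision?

676.0 m²

58.32 − 1.971 = 56.349, limited to 2 d.p. → 4 s.f.; 40.7699 − 28.7732 = 11.9967, limited to 4 d.p. → 6 s.f.
Carrying full precision, 56.349 × 11.9967 = 676.0020483; keep min(4, 6) = 4 s.f.
Rounded to 4 significant figures: 676.0 m².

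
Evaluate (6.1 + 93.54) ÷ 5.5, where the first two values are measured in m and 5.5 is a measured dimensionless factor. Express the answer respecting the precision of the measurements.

18 m

6.1 m + 93.54 m = 99.64 m; the sum is limited to 1 decimal place (3 s.f.).
Carrying full precision, 99.64 ÷ 5.5 = 18.1163636364… m; 5.5 has 2 s.f., so the result keeps min(3, 2) = 2 s.f.
Rounded to 2 significant figures: 18 m.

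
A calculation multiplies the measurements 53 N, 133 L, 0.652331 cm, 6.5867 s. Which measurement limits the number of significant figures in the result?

53 N → 2 s.f.; 133 L → 3 s.f.; 0.652331 cm → 6 s.f.; 6.5867 s → 5 s.f.
The fewest is 2 significant figures, from 53 N.

53 N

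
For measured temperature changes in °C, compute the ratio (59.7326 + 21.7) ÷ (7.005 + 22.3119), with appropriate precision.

2.78

59.7326 + 21.7 = 81.4326, limited to 1 d.p. → 3 s.f.; 7.005 + 22.3119 = 29.3169, limited to 3 d.p. → 5 s.f.
Carrying full precision, 81.4326 ÷ 29.3169 = 2.77766748872…; keep min(3, 5) = 3 s.f.
Rounded to 3 significant figures: 2.78.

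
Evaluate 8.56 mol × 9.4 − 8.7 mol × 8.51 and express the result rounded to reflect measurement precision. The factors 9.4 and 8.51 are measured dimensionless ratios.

6 mol

8.56 × 9.4 = 80.464 → 8.0 × 10¹ mol (2 s.f., last digit at the 10^0 place).
8.7 × 8.51 = 74.037 → 74 mol (2 s.f., last digit at the 10^0 place).
Difference: 6.427 mol; keep the coarser place, 10^0.
Result: 6 mol.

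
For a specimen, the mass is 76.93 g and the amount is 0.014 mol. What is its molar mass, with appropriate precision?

5.5 × 10³ g/mol

molar mass = 76.93 g ÷ 0.014 mol = 5495 g/mol.
76.93 has 4 significant figures; 0.014 has 2.
Division/multiplication keeps the fewest: 2 significant figures.
Rounded: 5.5 × 10³ g/mol.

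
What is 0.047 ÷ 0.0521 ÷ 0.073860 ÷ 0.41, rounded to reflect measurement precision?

0.047 ÷ 0.0521 ÷ 0.073860 ÷ 0.41 = 29.7897579592…
Multiplication/division keeps the fewest significant figures: 0.047 → 2 s.f., 0.0521 → 3 s.f., 0.073860 → 5 s.f., 0.41 → 2 s.f.; limit is 2.
Rounded to 2 significant figures: 3.0 × 10¹.

3.0 × 10¹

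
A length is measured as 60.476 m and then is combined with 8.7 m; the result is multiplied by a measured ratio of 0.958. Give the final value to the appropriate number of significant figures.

66.3 m

60.476 m + 8.7 m = 69.176 m; the sum is limited to 1 decimal place (3 s.f.).
Carrying full precision, 69.176 × 0.958 = 66.270608 m; 0.958 has 3 s.f., so the result keeps min(3, 3) = 3 s.f.
Rounded to 3 significant figures: 66.3 m.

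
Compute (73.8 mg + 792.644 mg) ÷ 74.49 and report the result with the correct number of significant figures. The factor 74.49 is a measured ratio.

73.8 mg + 792.644 mg = 866.444 mg; the sum is limited to 1 decimal place (4 s.f.).
Carrying full precision, 866.444 ÷ 74.49 = 11.631682105… mg; 74.49 has 4 s.f., so the result keeps min(4, 4) = 4 s.f.
Rounded to 4 significant figures: 11.63 mg.

11.63 mg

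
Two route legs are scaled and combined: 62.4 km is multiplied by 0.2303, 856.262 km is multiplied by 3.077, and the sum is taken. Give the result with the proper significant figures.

62.4 × 0.2303 = 14.37072 → 14.4 km (3 s.f., last digit at the 10^-1 place).
856.262 × 3.077 = 2634.718174 → 2635 km (4 s.f., last digit at the 10^0 place).
Sum: 2649.088894 km; keep the coarser place, 10^0.
Result: 2.649 × 10³ km.

2.649 × 10³ km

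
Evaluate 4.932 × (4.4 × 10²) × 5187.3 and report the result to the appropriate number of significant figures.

1.1 × 10⁷

4.932 × (4.4 × 10²) × 5187.3 = 11256855.984
Multiplication/division keeps the fewest significant figures: 4.932 → 4 s.f., 4.4 × 10² → 2 s.f., 5187.3 → 5 s.f.; limit is 2.
Rounded to 2 significant figures: 1.1 × 10⁷.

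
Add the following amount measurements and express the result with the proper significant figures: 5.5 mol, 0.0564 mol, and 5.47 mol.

11.0 mol

5.5 mol + 0.0564 mol + 5.47 mol = 11.0264 mol.
Addition/subtraction keeps the fewest decimal places: 5.5 → 1 decimal place, 0.0564 → 4 decimal places, 5.47 → 2 decimal places; limit is 1.
Rounded to 1 decimal place: 11.0 mol.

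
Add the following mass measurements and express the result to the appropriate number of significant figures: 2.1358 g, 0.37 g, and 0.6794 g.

3.19 g

2.1358 g + 0.37 g + 0.6794 g = 3.1852 g.
Addition/subtraction keeps the fewest decimal places: 2.1358 → 4 decimal places, 0.37 → 2 decimal places, 0.6794 → 4 decimal places; limit is 2.
Rounded to 2 decimal places: 3.19 g.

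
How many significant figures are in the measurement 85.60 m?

85.60: trailing zeros after a decimal point are significant.

4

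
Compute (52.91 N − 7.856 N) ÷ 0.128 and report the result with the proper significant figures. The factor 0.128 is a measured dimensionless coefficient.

52.91 N − 7.856 N = 45.054 N; the difference is limited to 2 decimal places (4 s.f.).
Carrying full precision, 45.054 ÷ 0.128 = 351.984375 N; 0.128 has 3 s.f., so the result keeps min(4, 3) = 3 s.f.
Rounded to 3 significant figures: 352 N.

352 N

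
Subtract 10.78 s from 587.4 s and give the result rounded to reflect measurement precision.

587.4 s − 10.78 s = 576.62 s.
Addition/subtraction keeps the fewest decimal places: 587.4 → 1 decimal place, 10.78 → 2 decimal places; limit is 1.
Rounded to 1 decimal place: 576.6 s.

576.6 s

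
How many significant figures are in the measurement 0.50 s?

0.50: leading zeros are not significant; trailing zeros after a decimal point are significant.

2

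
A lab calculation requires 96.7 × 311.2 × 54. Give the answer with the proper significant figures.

1.6 × 10⁶

96.7 × 311.2 × 54 = 1625024.16
Multiplication/division keeps the fewest significant figures: 96.7 → 3 s.f., 311.2 → 4 s.f., 54 → 2 s.f.; limit is 2.
Rounded to 2 significant figures: 1.6 × 10⁶.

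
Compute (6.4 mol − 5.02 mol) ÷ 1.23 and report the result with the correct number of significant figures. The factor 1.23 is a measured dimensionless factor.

6.4 mol − 5.02 mol = 1.38 mol; the difference is limited to 1 decimal place (2 s.f.).
Carrying full precision, 1.38 ÷ 1.23 = 1.12195121951… mol; 1.23 has 3 s.f., so the result keeps min(2, 3) = 2 s.f.
Rounded to 2 significant figures: 1.1 mol.

1.1 mol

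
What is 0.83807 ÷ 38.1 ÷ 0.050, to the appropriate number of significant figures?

0.83807 ÷ 38.1 ÷ 0.050 = 0.43993175853…
Multiplication/division keeps the fewest significant figures: 0.83807 → 5 s.f., 38.1 → 3 s.f., 0.050 → 2 s.f.; limit is 2.
Rounded to 2 significant figures: 0.44.

0.44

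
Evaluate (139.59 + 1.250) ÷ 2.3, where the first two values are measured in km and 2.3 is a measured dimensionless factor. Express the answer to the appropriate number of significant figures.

139.59 km + 1.250 km = 140.840 km; the sum is limited to 2 decimal places (5 s.f.).
Carrying full precision, 140.840 ÷ 2.3 = 61.2347826087… km; 2.3 has 2 s.f., so the result keeps min(5, 2) = 2 s.f.
Rounded to 2 significant figures: 61 km.

61 km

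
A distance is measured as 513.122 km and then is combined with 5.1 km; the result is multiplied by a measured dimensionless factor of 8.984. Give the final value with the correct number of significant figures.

513.122 km + 5.1 km = 518.222 km; the sum is limited to 1 decimal place (4 s.f.).
Carrying full precision, 518.222 × 8.984 = 4655.706448 km; 8.984 has 4 s.f., so the result keeps min(4, 4) = 4 s.f.
Rounded to 4 significant figures: 4656 km.

4656 km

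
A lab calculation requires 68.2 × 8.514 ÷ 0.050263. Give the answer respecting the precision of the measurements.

68.2 × 8.514 ÷ 0.050263 = 11552.3307403…
Multiplication/division keeps the fewest significant figures: 68.2 → 3 s.f., 8.514 → 4 s.f., 0.050263 → 5 s.f.; limit is 3.
Rounded to 3 significant figures: 1.16 × 10^4.

1.16 × 10^4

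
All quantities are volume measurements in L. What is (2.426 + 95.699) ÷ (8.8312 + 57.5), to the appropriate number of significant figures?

1.48

2.426 + 95.699 = 98.125, limited to 3 d.p. → 5 s.f.; 8.8312 + 57.5 = 66.3312, limited to 1 d.p. → 3 s.f.
Carrying full precision, 98.125 ÷ 66.3312 = 1.47931893287…; keep min(5, 3) = 3 s.f.
Rounded to 3 significant figures: 1.48.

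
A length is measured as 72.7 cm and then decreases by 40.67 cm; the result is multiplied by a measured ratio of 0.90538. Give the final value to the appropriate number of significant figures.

72.7 cm − 40.67 cm = 32.03 cm; the difference is limited to 1 decimal place (3 s.f.).
Carrying full precision, 32.03 × 0.90538 = 28.9993214 cm; 0.90538 has 5 s.f., so the result keeps min(3, 5) = 3 s.f.
Rounded to 3 significant figures: 29.0 cm.

29.0 cm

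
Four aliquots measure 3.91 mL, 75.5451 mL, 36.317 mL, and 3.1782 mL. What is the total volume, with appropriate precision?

118.95 mL

3.91 mL + 75.5451 mL + 36.317 mL + 3.1782 mL = 118.9503 mL.
Addition/subtraction keeps the fewest decimal places: 3.91 → 2 decimal places, 75.5451 → 4 decimal places, 36.317 → 3 decimal places, 3.1782 → 4 decimal places; limit is 2.
Rounded to 2 decimal places: 118.95 mL.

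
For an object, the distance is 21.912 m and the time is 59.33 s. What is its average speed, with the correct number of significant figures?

average speed = 21.912 m ÷ 59.33 s = 0.369324119333… m/s.
21.912 has 5 significant figures; 59.33 has 4.
Division/multiplication keeps the fewest: 4 significant figures.
Rounded: 3.693 × 10⁻¹ m/s.

3.693 × 10⁻¹ m/s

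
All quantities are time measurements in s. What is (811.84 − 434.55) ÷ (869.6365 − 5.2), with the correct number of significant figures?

0.4365

811.84 − 434.55 = 377.29, limited to 2 d.p. → 5 s.f.; 869.6365 − 5.2 = 864.4365, limited to 1 d.p. → 4 s.f.
Carrying full precision, 377.29 ÷ 864.4365 = 0.436457738654…; keep min(5, 4) = 4 s.f.
Rounded to 4 significant figures: 0.4365.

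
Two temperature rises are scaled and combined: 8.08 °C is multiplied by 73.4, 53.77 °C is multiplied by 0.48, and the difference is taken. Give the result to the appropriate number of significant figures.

8.08 × 73.4 = 593.072 → 593 °C (3 s.f., last digit at the 10^0 place).
53.77 × 0.48 = 25.8096 → 26 °C (2 s.f., last digit at the 10^0 place).
Difference: 567.2624 °C; keep the coarser place, 10^0.
Result: 5.67 × 10² °C.

5.67 × 10² °C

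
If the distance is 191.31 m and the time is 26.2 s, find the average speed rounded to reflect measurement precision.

average speed = 191.31 m ÷ 26.2 s = 7.30190839695… m/s.
191.31 has 5 significant figures; 26.2 has 3.
Division/multiplication keeps the fewest: 3 significant figures.
Rounded: 7.30 m/s.

7.30 m/s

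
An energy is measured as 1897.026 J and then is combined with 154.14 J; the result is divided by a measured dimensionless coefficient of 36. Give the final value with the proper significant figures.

57 J

1897.026 J + 154.14 J = 2051.166 J; the sum is limited to 2 decimal places (6 s.f.).
Carrying full precision, 2051.166 ÷ 36 = 56.9768333333… J; 36 has 2 s.f., so the result keeps min(6, 2) = 2 s.f.
Rounded to 2 significant figures: 57 J.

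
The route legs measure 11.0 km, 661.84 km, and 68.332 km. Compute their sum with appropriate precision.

741.2 km

11.0 km + 661.84 km + 68.332 km = 741.172 km.
Addition/subtraction keeps the fewest decimal places: 11.0 → 1 decimal place, 661.84 → 2 decimal places, 68.332 → 3 decimal places; limit is 1.
Rounded to 1 decimal place: 741.2 km.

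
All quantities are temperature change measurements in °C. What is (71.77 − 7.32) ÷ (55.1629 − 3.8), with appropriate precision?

1.25

71.77 − 7.32 = 64.45, limited to 2 d.p. → 4 s.f.; 55.1629 − 3.8 = 51.3629, limited to 1 d.p. → 3 s.f.
Carrying full precision, 64.45 ÷ 51.3629 = 1.25479675018…; keep min(4, 3) = 3 s.f.
Rounded to 3 significant figures: 1.25.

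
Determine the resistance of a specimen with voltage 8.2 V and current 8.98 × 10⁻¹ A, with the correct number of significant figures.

9.1 Ω

resistance = 8.2 V ÷ 8.98 × 10⁻¹ A = 9.13140311804… Ω.
8.2 has 2 significant figures; 8.98 × 10⁻¹ has 3.
Division/multiplication keeps the fewest: 2 significant figures.
Rounded: 9.1 Ω.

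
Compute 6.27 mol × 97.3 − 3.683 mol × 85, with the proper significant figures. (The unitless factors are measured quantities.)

6.27 × 97.3 = 610.071 → 6.10 × 10^2 mol (3 s.f., last digit at the 10^0 place).
3.683 × 85 = 313.055 → 3.1 × 10^2 mol (2 s.f., last digit at the 10^1 place).
Difference: 297.016 mol; keep the coarser place, 10^1.
Result: 3.0 × 10^2 mol.

3.0 × 10^2 mol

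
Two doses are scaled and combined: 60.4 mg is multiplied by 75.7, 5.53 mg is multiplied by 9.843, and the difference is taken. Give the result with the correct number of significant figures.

60.4 × 75.7 = 4572.28 → 4.57 × 10^3 mg (3 s.f., last digit at the 10^1 place).
5.53 × 9.843 = 54.43179 → 54.4 mg (3 s.f., last digit at the 10^-1 place).
Difference: 4517.84821 mg; keep the coarser place, 10^1.
Result: 4.52 × 10^3 mg.

4.52 × 10^3 mg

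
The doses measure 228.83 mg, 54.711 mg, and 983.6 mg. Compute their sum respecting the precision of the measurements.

228.83 mg + 54.711 mg + 983.6 mg = 1267.141 mg.
Addition/subtraction keeps the fewest decimal places: 228.83 → 2 decimal places, 54.711 → 3 decimal places, 983.6 → 1 decimal place; limit is 1.
Rounded to 1 decimal place: 1267.1 mg.

1267.1 mg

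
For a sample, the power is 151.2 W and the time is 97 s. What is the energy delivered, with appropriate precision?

1.5 × 10^4 J

energy delivered = 151.2 W × 97 s = 14666.4 J.
151.2 has 4 significant figures; 97 has 2.
Division/multiplication keeps the fewest: 2 significant figures.
Rounded: 1.5 × 10^4 J.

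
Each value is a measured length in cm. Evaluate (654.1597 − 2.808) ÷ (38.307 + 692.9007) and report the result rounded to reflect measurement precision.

654.1597 − 2.808 = 651.3517, limited to 3 d.p. → 6 s.f.; 38.307 + 692.9007 = 731.2077, limited to 3 d.p. → 6 s.f.
Carrying full precision, 651.3517 ÷ 731.2077 = 0.890788896233…; keep min(6, 6) = 6 s.f.
Rounded to 6 significant figures: 0.890789.

0.890789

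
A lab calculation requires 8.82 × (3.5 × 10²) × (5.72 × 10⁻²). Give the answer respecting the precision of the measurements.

8.82 × (3.5 × 10²) × (5.72 × 10⁻²) = 176.5764
Multiplication/division keeps the fewest significant figures: 8.82 → 3 s.f., 3.5 × 10² → 2 s.f., 5.72 × 10⁻² → 3 s.f.; limit is 2.
Rounded to 2 significant figures: 1.8 × 10².

1.8 × 10²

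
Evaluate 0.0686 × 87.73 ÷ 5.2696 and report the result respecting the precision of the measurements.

0.0686 × 87.73 ÷ 5.2696 = 1.1420749203…
Multiplication/division keeps the fewest significant figures: 0.0686 → 3 s.f., 87.73 → 4 s.f., 5.2696 → 5 s.f.; limit is 3.
Rounded to 3 significant figures: 1.14.

1.14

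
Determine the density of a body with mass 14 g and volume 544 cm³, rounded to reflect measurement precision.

0.026 g/cm³

density = 14 g ÷ 544 cm³ = 0.0257352941176… g/cm³.
14 has 2 significant figures; 544 has 3.
Division/multiplication keeps the fewest: 2 significant figures.
Rounded: 0.026 g/cm³.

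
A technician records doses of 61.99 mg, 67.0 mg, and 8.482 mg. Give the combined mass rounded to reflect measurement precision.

137.5 mg

61.99 mg + 67.0 mg + 8.482 mg = 137.472 mg.
Addition/subtraction keeps the fewest decimal places: 61.99 → 2 decimal places, 67.0 → 1 decimal place, 8.482 → 3 decimal places; limit is 1.
Rounded to 1 decimal place: 137.5 mg.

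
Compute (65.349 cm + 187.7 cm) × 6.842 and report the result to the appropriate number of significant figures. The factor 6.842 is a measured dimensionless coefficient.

1731 cm

65.349 cm + 187.7 cm = 253.049 cm; the sum is limited to 1 decimal place (4 s.f.).
Carrying full precision, 253.049 × 6.842 = 1731.361258 cm; 6.842 has 4 s.f., so the result keeps min(4, 4) = 4 s.f.
Rounded to 4 significant figures: 1731 cm.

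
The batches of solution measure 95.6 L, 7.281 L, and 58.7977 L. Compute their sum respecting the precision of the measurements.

161.7 L

95.6 L + 7.281 L + 58.7977 L = 161.6787 L.
Addition/subtraction keeps the fewest decimal places: 95.6 → 1 decimal place, 7.281 → 3 decimal places, 58.7977 → 4 decimal places; limit is 1.
Rounded to 1 decimal place: 161.7 L.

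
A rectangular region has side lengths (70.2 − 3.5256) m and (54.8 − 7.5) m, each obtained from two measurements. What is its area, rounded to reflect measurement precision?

3.15 × 10^3 m²

70.2 − 3.5256 = 66.6744, limited to 1 d.p. → 3 s.f.; 54.8 − 7.5 = 47.3, limited to 1 d.p. → 3 s.f.
Carrying full precision, 66.6744 × 47.3 = 3153.69912; keep min(3, 3) = 3 s.f.
Rounded to 3 significant figures: 3.15 × 10^3 m².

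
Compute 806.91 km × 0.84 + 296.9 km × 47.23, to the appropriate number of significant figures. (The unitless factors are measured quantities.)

1.470 × 10⁴ km

806.91 × 0.84 = 677.8044 → 6.8 × 10² km (2 s.f., last digit at the 10^1 place).
296.9 × 47.23 = 14022.587 → 1.402 × 10⁴ km (4 s.f., last digit at the 10^1 place).
Sum: 14700.3914 km; keep the coarser place, 10^1.
Result: 1.470 × 10⁴ km.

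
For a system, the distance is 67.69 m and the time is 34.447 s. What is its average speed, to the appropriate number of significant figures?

average speed = 67.69 m ÷ 34.447 s = 1.96504775452… m/s.
67.69 has 4 significant figures; 34.447 has 5.
Division/multiplication keeps the fewest: 4 significant figures.
Rounded: 1.965 m/s.

1.965 m/s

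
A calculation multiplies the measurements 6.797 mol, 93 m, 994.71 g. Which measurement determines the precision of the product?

93 m

6.797 mol → 4 s.f.; 93 m → 2 s.f.; 994.71 g → 5 s.f.
The fewest is 2 significant figures, from 93 m.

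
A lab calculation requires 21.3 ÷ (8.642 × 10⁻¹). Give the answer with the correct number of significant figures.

24.6

21.3 ÷ (8.642 × 10⁻¹) = 24.6470724369…
Multiplication/division keeps the fewest significant figures: 21.3 → 3 s.f., 8.642 × 10⁻¹ → 4 s.f.; limit is 3.
Rounded to 3 significant figures: 24.6.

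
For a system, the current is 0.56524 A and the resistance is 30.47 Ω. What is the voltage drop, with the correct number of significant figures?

17.22 V

voltage drop = 0.56524 A × 30.47 Ω = 17.2228628 V.
0.56524 has 5 significant figures; 30.47 has 4.
Division/multiplication keeps the fewest: 4 significant figures.
Rounded: 17.22 V.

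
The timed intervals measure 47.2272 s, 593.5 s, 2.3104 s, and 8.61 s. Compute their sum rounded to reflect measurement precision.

651.6 s

47.2272 s + 593.5 s + 2.3104 s + 8.61 s = 651.6476 s.
Addition/subtraction keeps the fewest decimal places: 47.2272 → 4 decimal places, 593.5 → 1 decimal place, 2.3104 → 4 decimal places, 8.61 → 2 decimal places; limit is 1.
Rounded to 1 decimal place: 651.6 s.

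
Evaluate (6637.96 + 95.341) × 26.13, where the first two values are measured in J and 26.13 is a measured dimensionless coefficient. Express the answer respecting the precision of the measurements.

1.759 × 10⁵ J

6637.96 J + 95.341 J = 6733.301 J; the sum is limited to 2 decimal places (6 s.f.).
Carrying full precision, 6733.301 × 26.13 = 175941.15513 J; 26.13 has 4 s.f., so the result keeps min(6, 4) = 4 s.f.
Rounded to 4 significant figures: 1.759 × 10⁵ J.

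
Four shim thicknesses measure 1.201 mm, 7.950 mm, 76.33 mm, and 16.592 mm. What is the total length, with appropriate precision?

102.07 mm

1.201 mm + 7.950 mm + 76.33 mm + 16.592 mm = 102.073 mm.
Addition/subtraction keeps the fewest decimal places: 1.201 → 3 decimal places, 7.950 → 3 decimal places, 76.33 → 2 decimal places, 16.592 → 3 decimal places; limit is 2.
Rounded to 2 decimal places: 102.07 mm.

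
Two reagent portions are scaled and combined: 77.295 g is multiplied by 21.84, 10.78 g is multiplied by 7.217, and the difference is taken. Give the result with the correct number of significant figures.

77.295 × 21.84 = 1688.1228 → 1.688 × 10^3 g (4 s.f., last digit at the 10^0 place).
10.78 × 7.217 = 77.79926 → 77.80 g (4 s.f., last digit at the 10^-2 place).
Difference: 1610.32354 g; keep the coarser place, 10^0.
Result: 1610. g.

1610. g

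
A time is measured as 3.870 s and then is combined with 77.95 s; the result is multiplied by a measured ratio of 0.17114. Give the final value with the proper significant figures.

14.00 s

3.870 s + 77.95 s = 81.820 s; the sum is limited to 2 decimal places (4 s.f.).
Carrying full precision, 81.820 × 0.17114 = 14.0026748 s; 0.17114 has 5 s.f., so the result keeps min(4, 5) = 4 s.f.
Rounded to 4 significant figures: 14.00 s.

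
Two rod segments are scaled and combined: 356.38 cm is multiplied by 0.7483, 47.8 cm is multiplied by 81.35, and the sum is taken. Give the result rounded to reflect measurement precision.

4.16 × 10^3 cm

356.38 × 0.7483 = 266.679154 → 266.7 cm (4 s.f., last digit at the 10^-1 place).
47.8 × 81.35 = 3888.53 → 3.89 × 10^3 cm (3 s.f., last digit at the 10^1 place).
Sum: 4155.209154 cm; keep the coarser place, 10^1.
Result: 4.16 × 10^3 cm.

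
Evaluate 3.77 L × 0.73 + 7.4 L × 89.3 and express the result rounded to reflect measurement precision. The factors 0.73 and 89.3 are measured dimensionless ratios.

6.6 × 10^2 L

3.77 × 0.73 = 2.7521 → 2.8 L (2 s.f., last digit at the 10^-1 place).
7.4 × 89.3 = 660.82 → 6.6 × 10^2 L (2 s.f., last digit at the 10^1 place).
Sum: 663.5721 L; keep the coarser place, 10^1.
Result: 6.6 × 10^2 L.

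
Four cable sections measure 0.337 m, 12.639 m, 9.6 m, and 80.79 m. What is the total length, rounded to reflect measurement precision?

0.337 m + 12.639 m + 9.6 m + 80.79 m = 103.366 m.
Addition/subtraction keeps the fewest decimal places: 0.337 → 3 decimal places, 12.639 → 3 decimal places, 9.6 → 1 decimal place, 80.79 → 2 decimal places; limit is 1.
Rounded to 1 decimal place: 103.4 m.

103.4 m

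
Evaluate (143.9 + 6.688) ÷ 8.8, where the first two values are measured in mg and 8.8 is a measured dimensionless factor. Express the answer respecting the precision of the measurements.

17 mg

143.9 mg + 6.688 mg = 150.588 mg; the sum is limited to 1 decimal place (4 s.f.).
Carrying full precision, 150.588 ÷ 8.8 = 17.1122727273… mg; 8.8 has 2 s.f., so the result keeps min(4, 2) = 2 s.f.
Rounded to 2 significant figures: 17 mg.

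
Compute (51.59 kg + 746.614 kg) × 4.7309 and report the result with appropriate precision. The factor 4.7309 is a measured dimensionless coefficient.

51.59 kg + 746.614 kg = 798.204 kg; the sum is limited to 2 decimal places (5 s.f.).
Carrying full precision, 798.204 × 4.7309 = 3776.2233036 kg; 4.7309 has 5 s.f., so the result keeps min(5, 5) = 5 s.f.
Rounded to 5 significant figures: 3.7762 × 10^3 kg.

3.7762 × 10^3 kg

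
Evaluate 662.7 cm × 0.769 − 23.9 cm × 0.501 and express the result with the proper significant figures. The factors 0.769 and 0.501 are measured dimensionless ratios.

498 cm

662.7 × 0.769 = 509.6163 → 5.10 × 10² cm (3 s.f., last digit at the 10^0 place).
23.9 × 0.501 = 11.9739 → 12.0 cm (3 s.f., last digit at the 10^-1 place).
Difference: 497.6424 cm; keep the coarser place, 10^0.
Result: 498 cm.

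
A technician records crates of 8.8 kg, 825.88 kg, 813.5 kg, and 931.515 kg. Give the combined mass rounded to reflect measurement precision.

8.8 kg + 825.88 kg + 813.5 kg + 931.515 kg = 2579.695 kg.
Addition/subtraction keeps the fewest decimal places: 8.8 → 1 decimal place, 825.88 → 2 decimal places, 813.5 → 1 decimal place, 931.515 → 3 decimal places; limit is 1.
Rounded to 1 decimal place: 2579.7 kg.

2579.7 kg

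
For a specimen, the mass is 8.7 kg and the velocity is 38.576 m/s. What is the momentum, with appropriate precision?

momentum = 8.7 kg × 38.576 m/s = 335.6112 kg·m/s.
8.7 has 2 significant figures; 38.576 has 5.
Division/multiplication keeps the fewest: 2 significant figures.
Rounded: 3.4 × 10² kg·m/s.

3.4 × 10² kg·m/s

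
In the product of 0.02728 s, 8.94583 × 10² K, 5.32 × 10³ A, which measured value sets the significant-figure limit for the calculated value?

0.02728 s → 4 s.f.; 8.94583 × 10² K → 6 s.f.; 5.32 × 10³ A → 3 s.f.
The fewest is 3 significant figures, from 5.32 × 10³ A.

5.32 × 10³ A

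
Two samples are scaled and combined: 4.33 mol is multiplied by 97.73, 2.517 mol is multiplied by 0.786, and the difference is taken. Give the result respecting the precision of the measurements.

421 mol

4.33 × 97.73 = 423.1709 → 423 mol (3 s.f., last digit at the 10^0 place).
2.517 × 0.786 = 1.978362 → 1.98 mol (3 s.f., last digit at the 10^-2 place).
Difference: 421.192538 mol; keep the coarser place, 10^0.
Result: 421 mol.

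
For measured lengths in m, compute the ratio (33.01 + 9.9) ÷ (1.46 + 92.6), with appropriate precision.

0.456

33.01 + 9.9 = 42.91, limited to 1 d.p. → 3 s.f.; 1.46 + 92.6 = 94.06, limited to 1 d.p. → 3 s.f.
Carrying full precision, 42.91 ÷ 94.06 = 0.45619817138…; keep min(3, 3) = 3 s.f.
Rounded to 3 significant figures: 0.456.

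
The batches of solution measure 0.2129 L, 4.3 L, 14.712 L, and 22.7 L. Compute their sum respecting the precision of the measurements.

41.9 L

0.2129 L + 4.3 L + 14.712 L + 22.7 L = 41.9249 L.
Addition/subtraction keeps the fewest decimal places: 0.2129 → 4 decimal places, 4.3 → 1 decimal place, 14.712 → 3 decimal places, 22.7 → 1 decimal place; limit is 1.
Rounded to 1 decimal place: 41.9 L.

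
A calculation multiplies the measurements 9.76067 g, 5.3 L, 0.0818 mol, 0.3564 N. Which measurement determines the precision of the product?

9.76067 g → 6 s.f.; 5.3 L → 2 s.f.; 0.0818 mol → 3 s.f.; 0.3564 N → 4 s.f.
The fewest is 2 significant figures, from 5.3 L.

5.3 L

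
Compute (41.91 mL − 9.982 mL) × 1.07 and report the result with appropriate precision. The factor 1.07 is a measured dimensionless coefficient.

34.2 mL

41.91 mL − 9.982 mL = 31.928 mL; the difference is limited to 2 decimal places (4 s.f.).
Carrying full precision, 31.928 × 1.07 = 34.16296 mL; 1.07 has 3 s.f., so the result keeps min(4, 3) = 3 s.f.
Rounded to 3 significant figures: 34.2 mL.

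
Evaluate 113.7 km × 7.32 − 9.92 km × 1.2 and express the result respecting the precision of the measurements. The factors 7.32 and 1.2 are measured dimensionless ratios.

113.7 × 7.32 = 832.284 → 8.32 × 10² km (3 s.f., last digit at the 10^0 place).
9.92 × 1.2 = 11.904 → 12 km (2 s.f., last digit at the 10^0 place).
Difference: 820.38 km; keep the coarser place, 10^0.
Result: 8.20 × 10² km.

8.20 × 10² km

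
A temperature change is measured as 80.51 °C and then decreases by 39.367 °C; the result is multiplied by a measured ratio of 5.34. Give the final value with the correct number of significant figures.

80.51 °C − 39.367 °C = 41.143 °C; the difference is limited to 2 decimal places (4 s.f.).
Carrying full precision, 41.143 × 5.34 = 219.70362 °C; 5.34 has 3 s.f., so the result keeps min(4, 3) = 3 s.f.
Rounded to 3 significant figures: 2.20 × 10^2 °C.

2.20 × 10^2 °C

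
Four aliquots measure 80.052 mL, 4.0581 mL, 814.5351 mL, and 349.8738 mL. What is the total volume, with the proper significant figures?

80.052 mL + 4.0581 mL + 814.5351 mL + 349.8738 mL = 1248.5190 mL.
Addition/subtraction keeps the fewest decimal places: 80.052 → 3 decimal places, 4.0581 → 4 decimal places, 814.5351 → 4 decimal places, 349.8738 → 4 decimal places; limit is 3.
Rounded to 3 decimal places: 1248.519 mL.

1248.519 mL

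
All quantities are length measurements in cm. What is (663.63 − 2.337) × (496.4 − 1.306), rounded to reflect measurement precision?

3.274 × 10⁵ cm²

663.63 − 2.337 = 661.293, limited to 2 d.p. → 5 s.f.; 496.4 − 1.306 = 495.094, limited to 1 d.p. → 4 s.f.
Carrying full precision, 661.293 × 495.094 = 327402.196542; keep min(5, 4) = 4 s.f.
Rounded to 4 significant figures: 3.274 × 10⁵ cm².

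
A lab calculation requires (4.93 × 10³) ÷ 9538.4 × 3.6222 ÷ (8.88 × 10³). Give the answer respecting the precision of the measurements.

2.11 × 10⁻⁴

(4.93 × 10³) ÷ 9538.4 × 3.6222 ÷ (8.88 × 10³) = 0.000210829242708…
Multiplication/division keeps the fewest significant figures: 4.93 × 10³ → 3 s.f., 9538.4 → 5 s.f., 3.6222 → 5 s.f., 8.88 × 10³ → 3 s.f.; limit is 3.
Rounded to 3 significant figures: 2.11 × 10⁻⁴.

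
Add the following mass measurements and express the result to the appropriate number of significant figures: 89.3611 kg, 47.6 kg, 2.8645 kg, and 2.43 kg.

89.3611 kg + 47.6 kg + 2.8645 kg + 2.43 kg = 142.2556 kg.
Addition/subtraction keeps the fewest decimal places: 89.3611 → 4 decimal places, 47.6 → 1 decimal place, 2.8645 → 4 decimal places, 2.43 → 2 decimal places; limit is 1.
Rounded to 1 decimal place: 142.3 kg.

142.3 kg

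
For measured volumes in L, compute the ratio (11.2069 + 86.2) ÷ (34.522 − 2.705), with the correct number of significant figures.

3.06

11.2069 + 86.2 = 97.4069, limited to 1 d.p. → 3 s.f.; 34.522 − 2.705 = 31.817, limited to 3 d.p. → 5 s.f.
Carrying full precision, 97.4069 ÷ 31.817 = 3.06147342616…; keep min(3, 5) = 3 s.f.
Rounded to 3 significant figures: 3.06.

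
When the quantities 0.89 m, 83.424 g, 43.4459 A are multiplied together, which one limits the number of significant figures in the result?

0.89 m → 2 s.f.; 83.424 g → 5 s.f.; 43.4459 A → 6 s.f.
The fewest is 2 significant figures, from 0.89 m.

0.89 m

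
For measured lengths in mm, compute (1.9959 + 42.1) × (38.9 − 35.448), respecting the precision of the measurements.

1.5 × 10^2 mm²

1.9959 + 42.1 = 44.0959, limited to 1 d.p. → 3 s.f.; 38.9 − 35.448 = 3.452, limited to 1 d.p. → 2 s.f.
Carrying full precision, 44.0959 × 3.452 = 152.2190468; keep min(3, 2) = 2 s.f.
Rounded to 2 significant figures: 1.5 × 10^2 mm².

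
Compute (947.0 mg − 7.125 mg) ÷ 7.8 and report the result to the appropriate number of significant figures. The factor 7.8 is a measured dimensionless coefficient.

947.0 mg − 7.125 mg = 939.875 mg; the difference is limited to 1 decimal place (4 s.f.).
Carrying full precision, 939.875 ÷ 7.8 = 120.496794872… mg; 7.8 has 2 s.f., so the result keeps min(4, 2) = 2 s.f.
Rounded to 2 significant figures: 1.2 × 10² mg.

1.2 × 10² mg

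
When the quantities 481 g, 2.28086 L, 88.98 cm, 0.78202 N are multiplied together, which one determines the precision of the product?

481 g

481 g → 3 s.f.; 2.28086 L → 6 s.f.; 88.98 cm → 4 s.f.; 0.78202 N → 5 s.f.
The fewest is 3 significant figures, from 481 g.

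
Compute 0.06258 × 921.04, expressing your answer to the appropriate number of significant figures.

0.06258 × 921.04 = 57.6386832
Multiplication/division keeps the fewest significant figures: 0.06258 → 4 s.f., 921.04 → 5 s.f.; limit is 4.
Rounded to 4 significant figures: 57.64.

57.64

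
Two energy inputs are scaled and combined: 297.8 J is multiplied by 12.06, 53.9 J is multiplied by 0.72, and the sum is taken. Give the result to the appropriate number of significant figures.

297.8 × 12.06 = 3591.468 → 3591 J (4 s.f., last digit at the 10^0 place).
53.9 × 0.72 = 38.808 → 39 J (2 s.f., last digit at the 10^0 place).
Sum: 3630.276 J; keep the coarser place, 10^0.
Result: 3630. J.

3630. J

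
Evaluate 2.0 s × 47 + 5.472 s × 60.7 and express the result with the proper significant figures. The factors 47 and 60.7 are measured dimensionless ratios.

2.0 × 47 = 94 → 94 s (2 s.f., last digit at the 10^0 place).
5.472 × 60.7 = 332.1504 → 332 s (3 s.f., last digit at the 10^0 place).
Sum: 426.1504 s; keep the coarser place, 10^0.
Result: 426 s.

426 s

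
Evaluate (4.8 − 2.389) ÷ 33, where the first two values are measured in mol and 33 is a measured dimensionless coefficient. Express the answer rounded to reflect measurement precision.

4.8 mol − 2.389 mol = 2.411 mol; the difference is limited to 1 decimal place (2 s.f.).
Carrying full precision, 2.411 ÷ 33 = 0.0730606060606… mol; 33 has 2 s.f., so the result keeps min(2, 2) = 2 s.f.
Rounded to 2 significant figures: 0.073 mol.

0.073 mol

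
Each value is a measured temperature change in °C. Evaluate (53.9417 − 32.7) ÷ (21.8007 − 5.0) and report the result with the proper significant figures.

53.9417 − 32.7 = 21.2417, limited to 1 d.p. → 3 s.f.; 21.8007 − 5.0 = 16.8007, limited to 1 d.p. → 3 s.f.
Carrying full precision, 21.2417 ÷ 16.8007 = 1.26433422417…; keep min(3, 3) = 3 s.f.
Rounded to 3 significant figures: 1.26.

1.26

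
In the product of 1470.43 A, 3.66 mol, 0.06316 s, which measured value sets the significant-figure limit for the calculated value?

3.66 mol

1470.43 A → 6 s.f.; 3.66 mol → 3 s.f.; 0.06316 s → 4 s.f.
The fewest is 3 significant figures, from 3.66 mol.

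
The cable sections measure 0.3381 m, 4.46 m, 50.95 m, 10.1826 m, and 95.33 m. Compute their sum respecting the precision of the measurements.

0.3381 m + 4.46 m + 50.95 m + 10.1826 m + 95.33 m = 161.2607 m.
Addition/subtraction keeps the fewest decimal places: 0.3381 → 4 decimal places, 4.46 → 2 decimal places, 50.95 → 2 decimal places, 10.1826 → 4 decimal places, 95.33 → 2 decimal places; limit is 2.
Rounded to 2 decimal places: 161.26 m.

161.26 m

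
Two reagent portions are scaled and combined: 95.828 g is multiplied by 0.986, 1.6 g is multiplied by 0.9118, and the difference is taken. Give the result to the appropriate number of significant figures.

93.0 g

95.828 × 0.986 = 94.486408 → 94.5 g (3 s.f., last digit at the 10^-1 place).
1.6 × 0.9118 = 1.45888 → 1.5 g (2 s.f., last digit at the 10^-1 place).
Difference: 93.027528 g; keep the coarser place, 10^-1.
Result: 93.0 g.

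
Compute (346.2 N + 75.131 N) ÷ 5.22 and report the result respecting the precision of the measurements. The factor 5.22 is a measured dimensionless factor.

346.2 N + 75.131 N = 421.331 N; the sum is limited to 1 decimal place (4 s.f.).
Carrying full precision, 421.331 ÷ 5.22 = 80.7147509579… N; 5.22 has 3 s.f., so the result keeps min(4, 3) = 3 s.f.
Rounded to 3 significant figures: 80.7 N.

80.7 N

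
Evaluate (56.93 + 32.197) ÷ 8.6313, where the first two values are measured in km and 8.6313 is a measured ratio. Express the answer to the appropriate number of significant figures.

10.33 km

56.93 km + 32.197 km = 89.127 km; the sum is limited to 2 decimal places (4 s.f.).
Carrying full precision, 89.127 ÷ 8.6313 = 10.3260227312… km; 8.6313 has 5 s.f., so the result keeps min(4, 5) = 4 s.f.
Rounded to 4 significant figures: 10.33 km.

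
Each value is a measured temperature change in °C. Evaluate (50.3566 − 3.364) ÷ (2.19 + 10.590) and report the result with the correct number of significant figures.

3.677

50.3566 − 3.364 = 46.9926, limited to 3 d.p. → 5 s.f.; 2.19 + 10.590 = 12.780, limited to 2 d.p. → 4 s.f.
Carrying full precision, 46.9926 ÷ 12.780 = 3.67704225352…; keep min(5, 4) = 4 s.f.
Rounded to 4 significant figures: 3.677.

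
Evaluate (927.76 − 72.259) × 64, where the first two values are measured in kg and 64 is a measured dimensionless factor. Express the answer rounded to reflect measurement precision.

927.76 kg − 72.259 kg = 855.501 kg; the difference is limited to 2 decimal places (5 s.f.).
Carrying full precision, 855.501 × 64 = 54752.064 kg; 64 has 2 s.f., so the result keeps min(5, 2) = 2 s.f.
Rounded to 2 significant figures: 5.5 × 10^4 kg.

5.5 × 10^4 kg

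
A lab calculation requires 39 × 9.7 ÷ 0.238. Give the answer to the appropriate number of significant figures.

39 × 9.7 ÷ 0.238 = 1589.49579832…
Multiplication/division keeps the fewest significant figures: 39 → 2 s.f., 9.7 → 2 s.f., 0.238 → 3 s.f.; limit is 2.
Rounded to 2 significant figures: 1.6 × 10^3.

1.6 × 10^3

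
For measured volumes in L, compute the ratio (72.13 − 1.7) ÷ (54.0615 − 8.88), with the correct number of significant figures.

72.13 − 1.7 = 70.43, limited to 1 d.p. → 3 s.f.; 54.0615 − 8.88 = 45.1815, limited to 2 d.p. → 4 s.f.
Carrying full precision, 70.43 ÷ 45.1815 = 1.5588238549…; keep min(3, 4) = 3 s.f.
Rounded to 3 significant figures: 1.56.

1.56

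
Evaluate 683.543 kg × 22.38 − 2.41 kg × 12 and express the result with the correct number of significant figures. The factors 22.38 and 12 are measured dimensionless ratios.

683.543 × 22.38 = 15297.69234 → 1.530 × 10^4 kg (4 s.f., last digit at the 10^1 place).
2.41 × 12 = 28.92 → 29 kg (2 s.f., last digit at the 10^0 place).
Difference: 15268.77234 kg; keep the coarser place, 10^1.
Result: 1.527 × 10^4 kg.

1.527 × 10^4 kg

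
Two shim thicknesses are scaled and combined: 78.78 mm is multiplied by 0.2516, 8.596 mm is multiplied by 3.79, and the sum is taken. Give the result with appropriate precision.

52.4 mm

78.78 × 0.2516 = 19.821048 → 19.82 mm (4 s.f., last digit at the 10^-2 place).
8.596 × 3.79 = 32.57884 → 32.6 mm (3 s.f., last digit at the 10^-1 place).
Sum: 52.399888 mm; keep the coarser place, 10^-1.
Result: 52.4 mm.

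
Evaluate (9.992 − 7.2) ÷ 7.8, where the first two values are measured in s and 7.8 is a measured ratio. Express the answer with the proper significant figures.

0.36 s

9.992 s − 7.2 s = 2.792 s; the difference is limited to 1 decimal place (2 s.f.).
Carrying full precision, 2.792 ÷ 7.8 = 0.357948717949… s; 7.8 has 2 s.f., so the result keeps min(2, 2) = 2 s.f.
Rounded to 2 significant figures: 0.36 s.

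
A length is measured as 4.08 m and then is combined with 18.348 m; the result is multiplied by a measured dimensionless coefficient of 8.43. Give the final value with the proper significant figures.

4.08 m + 18.348 m = 22.428 m; the sum is limited to 2 decimal places (4 s.f.).
Carrying full precision, 22.428 × 8.43 = 189.06804 m; 8.43 has 3 s.f., so the result keeps min(4, 3) = 3 s.f.
Rounded to 3 significant figures: 189 m.

189 m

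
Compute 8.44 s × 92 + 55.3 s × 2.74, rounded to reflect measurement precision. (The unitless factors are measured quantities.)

8.44 × 92 = 776.48 → 7.8 × 10^2 s (2 s.f., last digit at the 10^1 place).
55.3 × 2.74 = 151.522 → 152 s (3 s.f., last digit at the 10^0 place).
Sum: 928.002 s; keep the coarser place, 10^1.
Result: 9.3 × 10^2 s.

9.3 × 10^2 s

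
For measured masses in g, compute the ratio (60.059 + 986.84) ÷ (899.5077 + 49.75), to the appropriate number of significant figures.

1.1029

60.059 + 986.84 = 1046.899, limited to 2 d.p. → 6 s.f.; 899.5077 + 49.75 = 949.2577, limited to 2 d.p. → 5 s.f.
Carrying full precision, 1046.899 ÷ 949.2577 = 1.10286068788…; keep min(6, 5) = 5 s.f.
Rounded to 5 significant figures: 1.1029.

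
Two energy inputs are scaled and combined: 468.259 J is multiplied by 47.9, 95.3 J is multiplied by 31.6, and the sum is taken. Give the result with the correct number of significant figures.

2.54 × 10^4 J

468.259 × 47.9 = 22429.6061 → 2.24 × 10^4 J (3 s.f., last digit at the 10^2 place).
95.3 × 31.6 = 3011.48 → 3.01 × 10^3 J (3 s.f., last digit at the 10^1 place).
Sum: 25441.0861 J; keep the coarser place, 10^2.
Result: 2.54 × 10^4 J.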